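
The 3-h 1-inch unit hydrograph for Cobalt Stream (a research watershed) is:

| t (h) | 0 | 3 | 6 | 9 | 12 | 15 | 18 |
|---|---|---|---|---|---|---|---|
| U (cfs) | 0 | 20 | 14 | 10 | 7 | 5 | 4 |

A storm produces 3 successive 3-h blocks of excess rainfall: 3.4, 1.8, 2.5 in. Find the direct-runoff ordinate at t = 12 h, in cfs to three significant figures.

Q ≈ 76.8 cfs

By discrete convolution, Q_j = Σ (P_i / 1 in) · U_{j−i}.
At t = 12 h (j=4): Q = (3.4/1)·7 + (1.8/1)·10 + (2.5/1)·14 = 76.8 cfs.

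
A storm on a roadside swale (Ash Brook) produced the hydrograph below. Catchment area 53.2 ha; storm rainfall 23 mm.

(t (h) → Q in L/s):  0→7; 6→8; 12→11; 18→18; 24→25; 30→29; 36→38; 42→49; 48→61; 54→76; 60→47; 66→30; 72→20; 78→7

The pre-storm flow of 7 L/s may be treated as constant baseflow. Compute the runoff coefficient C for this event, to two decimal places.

C ≈ 0.58

ΣQ_DR = 328.0 L/s; V = ΣQ_DR·Δt = 7.085 × 10^6 L.
Runoff depth d = V / A = 13.32 mm.
C = d / P = 13.32 / 23 = 0.58.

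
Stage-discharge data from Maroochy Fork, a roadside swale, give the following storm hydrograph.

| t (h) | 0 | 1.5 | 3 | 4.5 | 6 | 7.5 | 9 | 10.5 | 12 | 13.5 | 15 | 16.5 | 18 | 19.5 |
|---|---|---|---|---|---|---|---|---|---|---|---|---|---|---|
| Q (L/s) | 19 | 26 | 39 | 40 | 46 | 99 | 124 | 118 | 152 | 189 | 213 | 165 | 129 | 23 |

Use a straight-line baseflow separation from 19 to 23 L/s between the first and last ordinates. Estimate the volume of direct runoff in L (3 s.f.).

Direct-runoff ordinates (Q − Q_b): 0.00, 6.69, 19.38, 20.08, 25.77, 78.46, 103.15, 96.85, 130.54, 167.23, 190.92, 142.62, 106.31, 0.00 L/s.
ΣQ_DR = 1088 L/s.
With Δt = 1.5 h = 5400 s, V = ΣQ_DR · Δt = 1088 × 5400 = 5.88 × 10^6 L.

V ≈ 5.88 × 10^6 L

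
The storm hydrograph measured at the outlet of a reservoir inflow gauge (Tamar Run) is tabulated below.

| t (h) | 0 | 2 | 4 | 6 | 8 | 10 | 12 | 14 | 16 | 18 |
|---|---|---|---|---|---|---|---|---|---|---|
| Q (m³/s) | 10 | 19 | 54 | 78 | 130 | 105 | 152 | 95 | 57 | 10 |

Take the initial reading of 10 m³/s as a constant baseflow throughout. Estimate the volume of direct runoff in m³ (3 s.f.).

V ≈ 4.39 × 10^6 m³

Direct-runoff ordinates (Q − Q_b): 0.0, 9.0, 44.0, 68.0, 120.0, 95.0, 142.0, 85.0, 47.0, 0.0 m³/s.
ΣQ_DR = 610.0 m³/s.
With Δt = 2 h = 7200 s, V = ΣQ_DR · Δt = 610.0 × 7200 = 4.39 × 10^6 m³.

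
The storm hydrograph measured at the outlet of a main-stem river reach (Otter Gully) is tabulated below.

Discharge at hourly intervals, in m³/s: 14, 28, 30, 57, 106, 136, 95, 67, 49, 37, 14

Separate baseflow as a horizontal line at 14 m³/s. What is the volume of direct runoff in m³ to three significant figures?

Direct-runoff ordinates (Q − Q_b): 0.0, 14.0, 16.0, 43.0, 92.0, 122.0, 81.0, 53.0, 35.0, 23.0, 0.0 m³/s.
ΣQ_DR = 479.0 m³/s.
With Δt = 1 h = 3600 s, V = ΣQ_DR · Δt = 479.0 × 3600 = 1.72 × 10^6 m³.

V ≈ 1.72 × 10^6 m³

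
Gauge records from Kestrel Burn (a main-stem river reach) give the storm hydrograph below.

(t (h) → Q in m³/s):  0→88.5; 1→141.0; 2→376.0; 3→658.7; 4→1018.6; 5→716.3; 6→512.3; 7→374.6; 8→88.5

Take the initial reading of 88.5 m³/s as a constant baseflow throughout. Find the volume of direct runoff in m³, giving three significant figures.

Direct-runoff ordinates (Q − Q_b): 0.0, 52.5, 287.5, 570.2, 930.1, 627.8, 423.8, 286.1, 0.0 m³/s.
ΣQ_DR = 3178 m³/s.
With Δt = 1 h = 3600 s, V = ΣQ_DR · Δt = 3178 × 3600 = 1.14 × 10^7 m³.

V ≈ 1.14 × 10^7 m³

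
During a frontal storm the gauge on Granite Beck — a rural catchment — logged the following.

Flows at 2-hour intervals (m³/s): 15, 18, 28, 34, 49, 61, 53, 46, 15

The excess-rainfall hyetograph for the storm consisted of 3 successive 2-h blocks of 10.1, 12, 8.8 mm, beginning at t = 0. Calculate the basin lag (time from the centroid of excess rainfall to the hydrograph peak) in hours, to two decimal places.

Centroid of excess rainfall: t_c = Σ P_i·t̄_i / ΣP_i = 2.9159 h (block centres at 1, 3, 5 h).
Hydrograph peak occurs at t = 10 h, so basin lag t_L = 10 − 2.9159 = 7.08 h.

t_L ≈ 7.08 h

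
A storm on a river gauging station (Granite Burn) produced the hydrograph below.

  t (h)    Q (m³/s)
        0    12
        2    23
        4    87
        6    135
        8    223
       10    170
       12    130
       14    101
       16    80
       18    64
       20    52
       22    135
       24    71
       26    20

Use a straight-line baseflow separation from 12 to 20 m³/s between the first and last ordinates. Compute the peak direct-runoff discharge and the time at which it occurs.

Q_p = 208.54 m³/s at t = 8 h

Subtracting baseflow gives direct-runoff ordinates: 0.00, 10.38, 73.77, 121.15, 208.54, 154.92, 114.31, 84.69, 63.08, 46.46, 33.85, 116.23, 51.62, 0.00 m³/s.
The maximum is 208.54 m³/s, occurring at the reading for t = 8 h.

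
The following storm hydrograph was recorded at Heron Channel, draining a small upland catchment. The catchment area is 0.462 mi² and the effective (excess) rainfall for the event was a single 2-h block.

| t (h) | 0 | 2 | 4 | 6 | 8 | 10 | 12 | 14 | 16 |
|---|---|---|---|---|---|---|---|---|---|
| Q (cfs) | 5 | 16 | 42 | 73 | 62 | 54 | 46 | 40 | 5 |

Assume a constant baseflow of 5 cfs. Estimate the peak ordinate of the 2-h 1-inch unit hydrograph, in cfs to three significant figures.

U_p ≈ 34.0 cfs

Direct runoff: 0.0, 11.0, 37.0, 68.0, 57.0, 49.0, 41.0, 35.0, 0.0 cfs; ΣQ_DR = 298.0 cfs, peak = 68.0 cfs.
Runoff depth d = ΣQ_DR·Δt / A = 298.0 × 7200 / (0.462 mi²) = 1.999 in.
The 1-inch UH is the DRH scaled by (1 in)/d, so U_p = 68.0 × 1/1.999 = 34.0 cfs.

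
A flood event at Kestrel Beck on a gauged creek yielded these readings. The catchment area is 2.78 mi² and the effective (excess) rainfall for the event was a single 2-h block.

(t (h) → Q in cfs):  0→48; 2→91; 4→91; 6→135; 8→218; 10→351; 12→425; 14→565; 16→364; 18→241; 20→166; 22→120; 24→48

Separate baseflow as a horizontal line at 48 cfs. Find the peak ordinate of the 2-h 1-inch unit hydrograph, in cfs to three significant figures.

U_p ≈ 207 cfs

Direct runoff: 0.0, 43.0, 43.0, 87.0, 170.0, 303.0, 377.0, 517.0, 316.0, 193.0, 118.0, 72.0, 0.0 cfs; ΣQ_DR = 2239 cfs, peak = 517.0 cfs.
Runoff depth d = ΣQ_DR·Δt / A = 2239 × 7200 / (2.78 mi²) = 2.496 in.
The 1-inch UH is the DRH scaled by (1 in)/d, so U_p = 517.0 × 1/2.496 = 207 cfs.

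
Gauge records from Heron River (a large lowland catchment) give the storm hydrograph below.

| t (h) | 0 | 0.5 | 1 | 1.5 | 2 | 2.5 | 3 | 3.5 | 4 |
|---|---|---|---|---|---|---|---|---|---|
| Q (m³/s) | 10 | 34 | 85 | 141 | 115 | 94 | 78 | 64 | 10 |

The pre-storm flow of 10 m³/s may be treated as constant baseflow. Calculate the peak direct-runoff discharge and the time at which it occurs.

Subtracting baseflow gives direct-runoff ordinates: 0.0, 24.0, 75.0, 131.0, 105.0, 84.0, 68.0, 54.0, 0.0 m³/s.
The maximum is 131.0 m³/s, occurring at the reading for t = 1.5 h.

Q_p = 131.0 m³/s at t = 1.5 h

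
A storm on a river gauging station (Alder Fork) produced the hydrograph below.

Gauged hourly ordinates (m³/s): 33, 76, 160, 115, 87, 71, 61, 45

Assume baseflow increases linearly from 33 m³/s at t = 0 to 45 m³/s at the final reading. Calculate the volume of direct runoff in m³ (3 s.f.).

Direct-runoff ordinates (Q − Q_b): 0.00, 41.29, 123.57, 76.86, 47.14, 29.43, 17.71, 0.00 m³/s.
ΣQ_DR = 336.0 m³/s.
With Δt = 1 h = 3600 s, V = ΣQ_DR · Δt = 336.0 × 3600 = 1.21 × 10^6 m³.

V ≈ 1.21 × 10^6 m³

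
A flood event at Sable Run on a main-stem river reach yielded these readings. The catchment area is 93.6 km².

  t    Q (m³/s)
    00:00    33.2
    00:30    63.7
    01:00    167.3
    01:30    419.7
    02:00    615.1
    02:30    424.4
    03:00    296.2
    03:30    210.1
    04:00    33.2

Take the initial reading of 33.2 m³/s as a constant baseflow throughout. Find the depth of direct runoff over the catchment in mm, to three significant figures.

d ≈ 37.8 mm

Direct runoff: 0.0, 30.5, 134.1, 386.5, 581.9, 391.2, 263.0, 176.9, 0.0 m³/s; ΣQ_DR = 1964 m³/s.
V = ΣQ_DR · Δt = 1964 × 1800 s = 3.535 × 10^6 m³.
Over A = 93.6 km², depth = V / A = 37.8 mm.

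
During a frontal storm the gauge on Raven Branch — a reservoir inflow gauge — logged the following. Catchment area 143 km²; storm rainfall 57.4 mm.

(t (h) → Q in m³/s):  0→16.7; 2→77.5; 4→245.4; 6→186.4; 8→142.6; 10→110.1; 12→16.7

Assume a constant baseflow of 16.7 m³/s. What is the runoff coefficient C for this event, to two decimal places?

C ≈ 0.60

ΣQ_DR = 678.5 m³/s; V = ΣQ_DR·Δt = 4.885 × 10^6 m³.
Runoff depth d = V / A = 34.16 mm.
C = d / P = 34.16 / 57.4 = 0.60.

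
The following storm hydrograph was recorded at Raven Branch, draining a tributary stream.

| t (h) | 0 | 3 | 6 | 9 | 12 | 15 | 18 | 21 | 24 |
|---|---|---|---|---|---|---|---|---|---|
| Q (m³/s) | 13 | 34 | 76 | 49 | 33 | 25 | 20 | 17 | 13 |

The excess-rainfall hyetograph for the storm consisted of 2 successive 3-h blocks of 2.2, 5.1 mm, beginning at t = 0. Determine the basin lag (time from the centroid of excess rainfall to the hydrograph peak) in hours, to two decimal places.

Centroid of excess rainfall: t_c = Σ P_i·t̄_i / ΣP_i = 3.5959 h (block centres at 1.5, 4.5 h).
Hydrograph peak occurs at t = 6 h, so basin lag t_L = 6 − 3.5959 = 2.40 h.

t_L ≈ 2.40 h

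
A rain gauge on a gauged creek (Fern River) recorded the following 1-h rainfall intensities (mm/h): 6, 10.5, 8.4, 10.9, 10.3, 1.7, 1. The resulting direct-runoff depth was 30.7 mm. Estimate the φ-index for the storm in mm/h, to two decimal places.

Only the 5 blocks with intensity above φ contribute runoff: 6, 10.5, 8.4, 10.9, 10.3 mm/h.
Σ(I−φ)·Δt = d  ⇒  (6+10.5+8.4+10.9+10.3 − 5φ)·1 = 30.7
φ = (46.10 − 30.7/1) / 5 = 3.08 mm/h.

φ ≈ 3.08 mm/h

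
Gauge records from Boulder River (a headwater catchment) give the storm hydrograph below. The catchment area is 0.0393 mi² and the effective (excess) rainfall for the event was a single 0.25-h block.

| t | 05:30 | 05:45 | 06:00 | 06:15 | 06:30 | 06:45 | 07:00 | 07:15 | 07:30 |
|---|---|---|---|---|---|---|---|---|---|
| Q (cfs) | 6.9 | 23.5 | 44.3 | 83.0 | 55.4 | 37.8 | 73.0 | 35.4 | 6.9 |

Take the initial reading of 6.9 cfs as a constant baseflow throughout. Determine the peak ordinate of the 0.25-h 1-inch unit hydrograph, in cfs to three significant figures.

U_p ≈ 25.4 cfs

Direct runoff: 0.0, 16.6, 37.4, 76.1, 48.5, 30.9, 66.1, 28.5, 0.0 cfs; ΣQ_DR = 304.1 cfs, peak = 76.1 cfs.
Runoff depth d = ΣQ_DR·Δt / A = 304.1 × 900 / (0.0393 mi²) = 2.998 in.
The 1-inch UH is the DRH scaled by (1 in)/d, so U_p = 76.1 × 1/2.998 = 25.4 cfs.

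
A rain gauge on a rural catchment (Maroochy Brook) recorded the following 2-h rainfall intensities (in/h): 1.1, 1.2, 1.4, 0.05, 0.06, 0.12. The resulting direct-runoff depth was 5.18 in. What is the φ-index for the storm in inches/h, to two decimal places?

Only the 3 blocks with intensity above φ contribute runoff: 1.1, 1.2, 1.4 in/h.
Σ(I−φ)·Δt = d  ⇒  (1.1+1.2+1.4 − 3φ)·2 = 5.18
φ = (3.700 − 5.18/2) / 3 = 0.37 in/h.

φ ≈ 0.37 in/h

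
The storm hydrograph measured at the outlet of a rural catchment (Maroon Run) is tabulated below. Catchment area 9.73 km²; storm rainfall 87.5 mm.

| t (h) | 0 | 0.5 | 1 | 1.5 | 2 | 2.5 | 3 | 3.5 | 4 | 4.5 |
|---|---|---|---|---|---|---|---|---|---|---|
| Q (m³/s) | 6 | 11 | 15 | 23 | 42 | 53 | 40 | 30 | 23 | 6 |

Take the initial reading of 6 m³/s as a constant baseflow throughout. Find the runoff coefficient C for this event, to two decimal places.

ΣQ_DR = 189.0 m³/s; V = ΣQ_DR·Δt = 3.402 × 10^5 m³.
Runoff depth d = V / A = 34.96 mm.
C = d / P = 34.96 / 87.5 = 0.40.

C ≈ 0.40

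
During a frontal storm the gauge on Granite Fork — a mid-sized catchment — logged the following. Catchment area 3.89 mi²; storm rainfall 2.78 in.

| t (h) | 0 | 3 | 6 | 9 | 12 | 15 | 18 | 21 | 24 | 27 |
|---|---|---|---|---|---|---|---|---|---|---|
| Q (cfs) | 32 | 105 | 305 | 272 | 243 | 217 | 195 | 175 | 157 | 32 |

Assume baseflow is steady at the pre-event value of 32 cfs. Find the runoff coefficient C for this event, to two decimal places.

ΣQ_DR = 1413 cfs; V = ΣQ_DR·Δt = 1.526 × 10^7 ft³.
Runoff depth d = V / A = 1.689 in.
C = d / P = 1.689 / 2.78 = 0.61.

C ≈ 0.61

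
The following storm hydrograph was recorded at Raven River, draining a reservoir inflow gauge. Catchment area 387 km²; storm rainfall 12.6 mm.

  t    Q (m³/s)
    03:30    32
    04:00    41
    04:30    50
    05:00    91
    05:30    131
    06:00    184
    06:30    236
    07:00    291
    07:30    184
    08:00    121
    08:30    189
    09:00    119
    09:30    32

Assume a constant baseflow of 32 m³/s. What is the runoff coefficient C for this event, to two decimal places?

C ≈ 0.47

ΣQ_DR = 1285 m³/s; V = ΣQ_DR·Δt = 2.313 × 10^6 m³.
Runoff depth d = V / A = 5.977 mm.
C = d / P = 5.977 / 12.6 = 0.47.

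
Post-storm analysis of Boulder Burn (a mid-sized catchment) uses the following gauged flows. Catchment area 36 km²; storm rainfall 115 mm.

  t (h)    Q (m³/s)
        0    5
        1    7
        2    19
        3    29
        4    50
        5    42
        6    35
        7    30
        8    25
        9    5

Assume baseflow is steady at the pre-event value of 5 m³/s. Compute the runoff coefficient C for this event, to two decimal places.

C ≈ 0.17

ΣQ_DR = 197.0 m³/s; V = ΣQ_DR·Δt = 7.092 × 10^5 m³.
Runoff depth d = V / A = 19.70 mm.
C = d / P = 19.70 / 115 = 0.17.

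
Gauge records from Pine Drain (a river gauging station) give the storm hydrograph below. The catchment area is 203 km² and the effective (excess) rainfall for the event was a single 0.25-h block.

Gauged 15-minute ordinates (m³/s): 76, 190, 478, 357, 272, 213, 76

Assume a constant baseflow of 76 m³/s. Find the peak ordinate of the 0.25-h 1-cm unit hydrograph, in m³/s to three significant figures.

U_p ≈ 802 m³/s

Direct runoff: 0.0, 114.0, 402.0, 281.0, 196.0, 137.0, 0.0 m³/s; ΣQ_DR = 1130 m³/s, peak = 402.0 m³/s.
Runoff depth d = ΣQ_DR·Δt / A = 1130 × 900 / (203 km²) = 5.010 mm.
The 1-cm UH is the DRH scaled by (10 mm)/d, so U_p = 402.0 × 10/5.010 = 802 m³/s.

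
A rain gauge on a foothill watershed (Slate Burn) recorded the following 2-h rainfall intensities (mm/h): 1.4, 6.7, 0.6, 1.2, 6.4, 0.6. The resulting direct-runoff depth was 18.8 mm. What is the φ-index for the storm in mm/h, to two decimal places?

φ ≈ 1.85 mm/h

Only the 2 blocks with intensity above φ contribute runoff: 6.7, 6.4 mm/h.
Σ(I−φ)·Δt = d  ⇒  (6.7+6.4 − 2φ)·2 = 18.8
φ = (13.10 − 18.8/2) / 2 = 1.85 mm/h.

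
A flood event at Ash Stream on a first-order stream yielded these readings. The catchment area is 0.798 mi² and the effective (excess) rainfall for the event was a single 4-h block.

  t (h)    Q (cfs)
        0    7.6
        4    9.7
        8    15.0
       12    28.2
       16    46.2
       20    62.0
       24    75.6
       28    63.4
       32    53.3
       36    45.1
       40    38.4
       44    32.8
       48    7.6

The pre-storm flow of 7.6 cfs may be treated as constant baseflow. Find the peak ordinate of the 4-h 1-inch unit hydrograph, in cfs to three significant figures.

Direct runoff: 0.0, 2.1, 7.4, 20.6, 38.6, 54.4, 68.0, 55.8, 45.7, 37.5, 30.8, 25.2, 0.0 cfs; ΣQ_DR = 386.1 cfs, peak = 68.0 cfs.
Runoff depth d = ΣQ_DR·Δt / A = 386.1 × 14400 / (0.798 mi²) = 2.999 in.
The 1-inch UH is the DRH scaled by (1 in)/d, so U_p = 68.0 × 1/2.999 = 22.7 cfs.

U_p ≈ 22.7 cfs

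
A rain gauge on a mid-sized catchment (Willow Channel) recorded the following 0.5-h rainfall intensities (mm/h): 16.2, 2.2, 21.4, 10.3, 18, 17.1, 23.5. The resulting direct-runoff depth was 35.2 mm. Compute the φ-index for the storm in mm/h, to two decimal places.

Only the 6 blocks with intensity above φ contribute runoff: 16.2, 21.4, 10.3, 18, 17.1, 23.5 mm/h.
Σ(I−φ)·Δt = d  ⇒  (16.2+21.4+10.3+18+17.1+23.5 − 6φ)·0.5 = 35.2
φ = (106.5 − 35.2/0.5) / 6 = 6.02 mm/h.

φ ≈ 6.02 mm/h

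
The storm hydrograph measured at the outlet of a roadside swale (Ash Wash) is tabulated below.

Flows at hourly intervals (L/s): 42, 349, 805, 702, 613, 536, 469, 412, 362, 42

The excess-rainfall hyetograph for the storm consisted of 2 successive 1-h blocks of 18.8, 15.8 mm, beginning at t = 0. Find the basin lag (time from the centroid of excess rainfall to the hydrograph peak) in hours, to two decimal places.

Centroid of excess rainfall: t_c = Σ P_i·t̄_i / ΣP_i = 0.9566 h (block centres at 0.5, 1.5 h).
Hydrograph peak occurs at t = 2 h, so basin lag t_L = 2 − 0.9566 = 1.04 h.

t_L ≈ 1.04 h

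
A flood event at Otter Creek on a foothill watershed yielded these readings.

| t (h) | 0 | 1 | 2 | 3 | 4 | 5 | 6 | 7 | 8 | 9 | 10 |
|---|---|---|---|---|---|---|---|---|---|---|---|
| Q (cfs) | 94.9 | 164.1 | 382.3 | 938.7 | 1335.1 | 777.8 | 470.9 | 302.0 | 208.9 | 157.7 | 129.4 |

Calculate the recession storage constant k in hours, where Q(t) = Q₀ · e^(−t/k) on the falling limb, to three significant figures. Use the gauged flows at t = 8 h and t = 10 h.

On the falling limb, Q drops from 208.9 to 129.4 cfs between t = 8 h and t = 10 h (Δt = 2 h).
k = −Δt / ln(Q₂/Q₁) = −2 / ln(129.4/208.9) = 4.18 h.

k ≈ 4.18 h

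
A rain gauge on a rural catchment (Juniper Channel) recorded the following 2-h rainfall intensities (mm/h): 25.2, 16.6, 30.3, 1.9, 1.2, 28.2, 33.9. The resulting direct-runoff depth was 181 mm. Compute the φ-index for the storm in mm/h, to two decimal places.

φ ≈ 8.74 mm/h

Only the 5 blocks with intensity above φ contribute runoff: 25.2, 16.6, 30.3, 28.2, 33.9 mm/h.
Σ(I−φ)·Δt = d  ⇒  (25.2+16.6+30.3+28.2+33.9 − 5φ)·2 = 181
φ = (134.2 − 181/2) / 5 = 8.74 mm/h.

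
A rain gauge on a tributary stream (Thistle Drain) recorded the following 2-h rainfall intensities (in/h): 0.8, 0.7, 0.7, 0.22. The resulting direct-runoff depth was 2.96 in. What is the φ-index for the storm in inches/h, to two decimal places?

φ ≈ 0.24 in/h

Only the 3 blocks with intensity above φ contribute runoff: 0.8, 0.7, 0.7 in/h.
Σ(I−φ)·Δt = d  ⇒  (0.8+0.7+0.7 − 3φ)·2 = 2.96
φ = (2.200 − 2.96/2) / 3 = 0.24 in/h.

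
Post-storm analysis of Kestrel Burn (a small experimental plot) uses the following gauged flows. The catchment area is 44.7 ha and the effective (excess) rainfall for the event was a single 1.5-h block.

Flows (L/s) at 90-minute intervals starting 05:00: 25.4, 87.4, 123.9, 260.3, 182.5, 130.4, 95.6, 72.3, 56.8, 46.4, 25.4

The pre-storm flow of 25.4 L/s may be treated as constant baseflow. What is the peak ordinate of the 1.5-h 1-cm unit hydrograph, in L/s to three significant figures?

Direct runoff: 0.0, 62.0, 98.5, 234.9, 157.1, 105.0, 70.2, 46.9, 31.4, 21.0, 0.0 L/s; ΣQ_DR = 827.0 L/s, peak = 234.9 L/s.
Runoff depth d = ΣQ_DR·Δt / A = 827.0 × 5400 / (44.7 ha) = 9.991 mm.
The 1-cm UH is the DRH scaled by (10 mm)/d, so U_p = 234.9 × 10/9.991 = 235 L/s.

U_p ≈ 235 L/s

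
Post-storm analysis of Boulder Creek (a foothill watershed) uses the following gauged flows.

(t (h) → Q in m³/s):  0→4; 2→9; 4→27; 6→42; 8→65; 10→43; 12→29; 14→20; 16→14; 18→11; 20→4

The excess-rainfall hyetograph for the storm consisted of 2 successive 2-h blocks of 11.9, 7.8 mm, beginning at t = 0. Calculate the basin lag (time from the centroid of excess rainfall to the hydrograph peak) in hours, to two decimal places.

Centroid of excess rainfall: t_c = Σ P_i·t̄_i / ΣP_i = 1.7919 h (block centres at 1, 3 h).
Hydrograph peak occurs at t = 8 h, so basin lag t_L = 8 − 1.7919 = 6.21 h.

t_L ≈ 6.21 h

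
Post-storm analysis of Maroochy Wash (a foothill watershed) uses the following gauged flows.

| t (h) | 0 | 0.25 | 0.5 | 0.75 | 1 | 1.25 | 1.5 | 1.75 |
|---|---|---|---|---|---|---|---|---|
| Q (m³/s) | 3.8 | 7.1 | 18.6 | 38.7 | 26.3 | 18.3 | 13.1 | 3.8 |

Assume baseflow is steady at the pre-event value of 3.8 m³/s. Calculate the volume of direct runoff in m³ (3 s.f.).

V ≈ 89400 m³

Direct-runoff ordinates (Q − Q_b): 0.0, 3.3, 14.8, 34.9, 22.5, 14.5, 9.3, 0.0 m³/s.
ΣQ_DR = 99.30 m³/s.
With Δt = 0.25 h = 900 s, V = ΣQ_DR · Δt = 99.30 × 900 = 89400 m³.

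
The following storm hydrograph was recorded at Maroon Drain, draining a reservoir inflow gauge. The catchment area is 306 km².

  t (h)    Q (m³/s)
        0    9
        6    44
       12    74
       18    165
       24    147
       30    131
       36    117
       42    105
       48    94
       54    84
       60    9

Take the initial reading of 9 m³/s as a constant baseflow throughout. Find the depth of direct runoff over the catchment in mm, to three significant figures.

Direct runoff: 0.0, 35.0, 65.0, 156.0, 138.0, 122.0, 108.0, 96.0, 85.0, 75.0, 0.0 m³/s; ΣQ_DR = 880.0 m³/s.
V = ΣQ_DR · Δt = 880.0 × 21600 s = 1.901 × 10^7 m³.
Over A = 306 km², depth = V / A = 62.1 mm.

d ≈ 62.1 mm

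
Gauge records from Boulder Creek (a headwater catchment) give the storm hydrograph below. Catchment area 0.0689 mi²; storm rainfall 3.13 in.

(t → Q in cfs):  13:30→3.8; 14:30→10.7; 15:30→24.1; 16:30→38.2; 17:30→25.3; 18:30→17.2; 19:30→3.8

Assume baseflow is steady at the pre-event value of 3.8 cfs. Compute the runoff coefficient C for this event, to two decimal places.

ΣQ_DR = 96.50 cfs; V = ΣQ_DR·Δt = 3.474 × 10^5 ft³.
Runoff depth d = V / A = 2.170 in.
C = d / P = 2.170 / 3.13 = 0.69.

C ≈ 0.69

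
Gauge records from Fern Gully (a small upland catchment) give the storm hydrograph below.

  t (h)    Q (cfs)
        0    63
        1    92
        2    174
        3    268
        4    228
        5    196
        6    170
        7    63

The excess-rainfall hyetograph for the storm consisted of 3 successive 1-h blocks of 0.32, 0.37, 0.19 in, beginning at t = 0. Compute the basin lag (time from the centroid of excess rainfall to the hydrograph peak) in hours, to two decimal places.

Centroid of excess rainfall: t_c = Σ P_i·t̄_i / ΣP_i = 1.3523 h (block centres at 0.5, 1.5, 2.5 h).
Hydrograph peak occurs at t = 3 h, so basin lag t_L = 3 − 1.3523 = 1.65 h.

t_L ≈ 1.65 h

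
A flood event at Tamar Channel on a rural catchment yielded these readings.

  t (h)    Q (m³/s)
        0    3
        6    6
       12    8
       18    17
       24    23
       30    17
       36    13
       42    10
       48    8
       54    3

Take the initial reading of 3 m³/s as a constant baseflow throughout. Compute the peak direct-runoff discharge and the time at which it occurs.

Q_p = 20.0 m³/s at t = 24 h

Subtracting baseflow gives direct-runoff ordinates: 0.0, 3.0, 5.0, 14.0, 20.0, 14.0, 10.0, 7.0, 5.0, 0.0 m³/s.
The maximum is 20.0 m³/s, occurring at the reading for t = 24 h.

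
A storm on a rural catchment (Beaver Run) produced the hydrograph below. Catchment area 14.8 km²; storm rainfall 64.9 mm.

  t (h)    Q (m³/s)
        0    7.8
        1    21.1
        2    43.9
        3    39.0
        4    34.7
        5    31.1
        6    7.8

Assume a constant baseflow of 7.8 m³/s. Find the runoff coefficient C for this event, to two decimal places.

ΣQ_DR = 130.8 m³/s; V = ΣQ_DR·Δt = 4.709 × 10^5 m³.
Runoff depth d = V / A = 31.82 mm.
C = d / P = 31.82 / 64.9 = 0.49.

C ≈ 0.49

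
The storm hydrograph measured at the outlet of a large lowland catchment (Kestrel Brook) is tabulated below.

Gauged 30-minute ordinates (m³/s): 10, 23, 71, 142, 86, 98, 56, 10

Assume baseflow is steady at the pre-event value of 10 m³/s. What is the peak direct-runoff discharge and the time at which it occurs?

Q_p = 132.0 m³/s at t = 1.5 h

Subtracting baseflow gives direct-runoff ordinates: 0.0, 13.0, 61.0, 132.0, 76.0, 88.0, 46.0, 0.0 m³/s.
The maximum is 132.0 m³/s, occurring at the reading for t = 1.5 h.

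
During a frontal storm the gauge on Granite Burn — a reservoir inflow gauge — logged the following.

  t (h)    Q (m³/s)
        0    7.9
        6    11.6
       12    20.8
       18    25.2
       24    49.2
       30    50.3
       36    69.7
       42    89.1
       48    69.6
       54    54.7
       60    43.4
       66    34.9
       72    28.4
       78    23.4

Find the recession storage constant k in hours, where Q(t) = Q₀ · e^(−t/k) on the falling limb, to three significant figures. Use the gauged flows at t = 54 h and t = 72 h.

On the falling limb, Q drops from 54.7 to 28.4 m³/s between t = 54 h and t = 72 h (Δt = 18 h).
k = −Δt / ln(Q₂/Q₁) = −18 / ln(28.4/54.7) = 27.5 h.

k ≈ 27.5 h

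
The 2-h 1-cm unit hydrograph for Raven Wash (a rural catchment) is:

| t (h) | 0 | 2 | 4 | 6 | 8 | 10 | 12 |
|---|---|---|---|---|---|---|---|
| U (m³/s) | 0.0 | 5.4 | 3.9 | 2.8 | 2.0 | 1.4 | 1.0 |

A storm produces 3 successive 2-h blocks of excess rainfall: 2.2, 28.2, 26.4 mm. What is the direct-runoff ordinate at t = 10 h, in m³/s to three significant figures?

Q ≈ 13.3 m³/s

By discrete convolution, Q_j = Σ (P_i / 10 mm) · U_{j−i}.
At t = 10 h (j=5): Q = (2.2/10)·1.4 + (28.2/10)·2.0 + (26.4/10)·2.8 = 13.3 m³/s.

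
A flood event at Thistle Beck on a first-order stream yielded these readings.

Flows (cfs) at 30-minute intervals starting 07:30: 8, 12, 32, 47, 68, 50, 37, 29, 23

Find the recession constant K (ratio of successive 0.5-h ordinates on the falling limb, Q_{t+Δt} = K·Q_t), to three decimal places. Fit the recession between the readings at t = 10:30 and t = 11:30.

K ≈ 0.788

Using the recession-limb readings at t = 10:30 and t = 11:30: Q falls from 37 to 23 cfs over 2 intervals.
K = (Q₂/Q₁)^(1/2) = (23/37)^(1/2) = 0.788.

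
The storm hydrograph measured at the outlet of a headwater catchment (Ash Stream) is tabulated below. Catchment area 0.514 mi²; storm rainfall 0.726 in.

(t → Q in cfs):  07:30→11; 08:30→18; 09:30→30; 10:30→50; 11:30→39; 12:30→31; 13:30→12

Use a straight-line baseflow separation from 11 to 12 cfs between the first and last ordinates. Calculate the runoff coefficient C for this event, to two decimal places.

C ≈ 0.46

ΣQ_DR = 110.5 cfs; V = ΣQ_DR·Δt = 3.978 × 10^5 ft³.
Runoff depth d = V / A = 0.3331 in.
C = d / P = 0.3331 / 0.726 = 0.46.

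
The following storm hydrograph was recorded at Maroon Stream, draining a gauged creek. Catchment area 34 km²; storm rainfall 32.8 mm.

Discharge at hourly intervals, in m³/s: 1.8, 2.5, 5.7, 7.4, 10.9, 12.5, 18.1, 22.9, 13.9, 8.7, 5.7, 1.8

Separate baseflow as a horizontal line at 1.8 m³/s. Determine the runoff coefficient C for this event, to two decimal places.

C ≈ 0.29

ΣQ_DR = 90.30 m³/s; V = ΣQ_DR·Δt = 3.251 × 10^5 m³.
Runoff depth d = V / A = 9.561 mm.
C = d / P = 9.561 / 32.8 = 0.29.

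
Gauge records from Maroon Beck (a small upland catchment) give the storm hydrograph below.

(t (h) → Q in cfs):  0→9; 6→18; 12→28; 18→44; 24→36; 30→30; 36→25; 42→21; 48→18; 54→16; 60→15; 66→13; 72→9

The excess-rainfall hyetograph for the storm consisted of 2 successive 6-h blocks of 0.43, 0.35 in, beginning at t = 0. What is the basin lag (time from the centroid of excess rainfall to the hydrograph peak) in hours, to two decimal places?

Centroid of excess rainfall: t_c = Σ P_i·t̄_i / ΣP_i = 5.6923 h (block centres at 3, 9 h).
Hydrograph peak occurs at t = 18 h, so basin lag t_L = 18 − 5.6923 = 12.31 h.

t_L ≈ 12.31 h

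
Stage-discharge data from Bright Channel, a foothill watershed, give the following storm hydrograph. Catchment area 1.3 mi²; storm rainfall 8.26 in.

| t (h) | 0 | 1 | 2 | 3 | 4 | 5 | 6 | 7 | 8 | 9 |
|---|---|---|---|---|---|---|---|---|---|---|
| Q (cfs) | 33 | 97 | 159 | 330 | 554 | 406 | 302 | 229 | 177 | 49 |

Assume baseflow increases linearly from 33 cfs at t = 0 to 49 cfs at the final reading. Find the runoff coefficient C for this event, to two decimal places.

C ≈ 0.28

ΣQ_DR = 1926 cfs; V = ΣQ_DR·Δt = 6.934 × 10^6 ft³.
Runoff depth d = V / A = 2.296 in.
C = d / P = 2.296 / 8.26 = 0.28.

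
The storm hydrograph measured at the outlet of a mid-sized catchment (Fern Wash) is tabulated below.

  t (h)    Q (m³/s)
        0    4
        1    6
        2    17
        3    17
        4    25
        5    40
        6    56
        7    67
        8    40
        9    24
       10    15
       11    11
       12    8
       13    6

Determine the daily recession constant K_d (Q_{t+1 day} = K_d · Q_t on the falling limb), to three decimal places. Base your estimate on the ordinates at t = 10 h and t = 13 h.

K_d ≈ 0.001

Between t = 10 h and t = 13 h the flow falls from 15 to 6 m³/s over 3×1 h = 3 h.
Per-interval ratio K = (6/15)^(1/3) = 0.7368; K_d = K^(24/1) = 0.001.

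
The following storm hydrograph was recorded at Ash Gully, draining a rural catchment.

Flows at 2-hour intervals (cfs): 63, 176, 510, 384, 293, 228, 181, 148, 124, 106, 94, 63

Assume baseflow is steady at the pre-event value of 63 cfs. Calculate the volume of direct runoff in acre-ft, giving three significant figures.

V ≈ 267 acre-ft

Direct-runoff ordinates (Q − Q_b): 0.0, 113.0, 447.0, 321.0, 230.0, 165.0, 118.0, 85.0, 61.0, 43.0, 31.0, 0.0 cfs.
ΣQ_DR = 1614 cfs.
With Δt = 2 h = 7200 s, V = ΣQ_DR · Δt = 1614 × 7200 = 1.16 × 10^7 ft³ = 267 acre-ft.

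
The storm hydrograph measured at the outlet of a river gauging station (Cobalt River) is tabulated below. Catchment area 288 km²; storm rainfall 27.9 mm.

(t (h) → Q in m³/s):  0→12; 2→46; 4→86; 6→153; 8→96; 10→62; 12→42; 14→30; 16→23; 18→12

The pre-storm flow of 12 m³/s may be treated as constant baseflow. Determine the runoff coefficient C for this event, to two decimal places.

ΣQ_DR = 442.0 m³/s; V = ΣQ_DR·Δt = 3.182 × 10^6 m³.
Runoff depth d = V / A = 11.05 mm.
C = d / P = 11.05 / 27.9 = 0.40.

C ≈ 0.40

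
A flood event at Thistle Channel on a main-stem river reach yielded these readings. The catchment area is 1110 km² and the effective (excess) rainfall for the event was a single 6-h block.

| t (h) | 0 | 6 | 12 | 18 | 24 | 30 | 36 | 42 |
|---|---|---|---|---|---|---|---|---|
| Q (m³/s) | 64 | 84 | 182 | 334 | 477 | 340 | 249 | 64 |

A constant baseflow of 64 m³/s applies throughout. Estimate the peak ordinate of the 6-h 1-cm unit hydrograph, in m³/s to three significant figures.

U_p ≈ 166 m³/s

Direct runoff: 0.0, 20.0, 118.0, 270.0, 413.0, 276.0, 185.0, 0.0 m³/s; ΣQ_DR = 1282 m³/s, peak = 413.0 m³/s.
Runoff depth d = ΣQ_DR·Δt / A = 1282 × 21600 / (1110 km²) = 24.95 mm.
The 1-cm UH is the DRH scaled by (10 mm)/d, so U_p = 413.0 × 10/24.95 = 166 m³/s.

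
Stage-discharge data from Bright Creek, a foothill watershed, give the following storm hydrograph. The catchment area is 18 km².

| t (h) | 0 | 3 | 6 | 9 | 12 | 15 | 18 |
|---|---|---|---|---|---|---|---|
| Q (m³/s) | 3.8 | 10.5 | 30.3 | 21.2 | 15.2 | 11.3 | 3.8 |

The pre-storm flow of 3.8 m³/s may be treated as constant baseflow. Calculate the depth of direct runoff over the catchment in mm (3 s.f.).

d ≈ 41.7 mm

Direct runoff: 0.0, 6.7, 26.5, 17.4, 11.4, 7.5, 0.0 m³/s; ΣQ_DR = 69.50 m³/s.
V = ΣQ_DR · Δt = 69.50 × 10800 s = 7.506 × 10^5 m³.
Over A = 18 km², depth = V / A = 41.7 mm.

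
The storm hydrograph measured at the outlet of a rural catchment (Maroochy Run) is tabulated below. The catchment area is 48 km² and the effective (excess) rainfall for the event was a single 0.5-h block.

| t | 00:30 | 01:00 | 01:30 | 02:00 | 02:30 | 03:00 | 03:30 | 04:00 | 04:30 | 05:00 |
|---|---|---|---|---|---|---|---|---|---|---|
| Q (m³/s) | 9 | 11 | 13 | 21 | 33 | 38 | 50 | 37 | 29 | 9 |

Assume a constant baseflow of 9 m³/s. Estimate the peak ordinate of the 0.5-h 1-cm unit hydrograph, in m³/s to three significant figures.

Direct runoff: 0.0, 2.0, 4.0, 12.0, 24.0, 29.0, 41.0, 28.0, 20.0, 0.0 m³/s; ΣQ_DR = 160.0 m³/s, peak = 41.0 m³/s.
Runoff depth d = ΣQ_DR·Δt / A = 160.0 × 1800 / (48 km²) = 6.000 mm.
The 1-cm UH is the DRH scaled by (10 mm)/d, so U_p = 41.0 × 10/6.000 = 68.3 m³/s.

U_p ≈ 68.3 m³/s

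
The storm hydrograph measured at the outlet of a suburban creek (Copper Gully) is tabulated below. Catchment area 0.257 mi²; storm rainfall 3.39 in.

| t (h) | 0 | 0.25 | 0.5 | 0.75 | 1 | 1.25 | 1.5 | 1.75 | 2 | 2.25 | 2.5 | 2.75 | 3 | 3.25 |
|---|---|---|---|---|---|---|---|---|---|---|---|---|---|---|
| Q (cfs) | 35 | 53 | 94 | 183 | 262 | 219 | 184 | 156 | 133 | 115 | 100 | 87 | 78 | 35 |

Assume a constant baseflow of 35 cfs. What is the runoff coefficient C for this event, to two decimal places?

C ≈ 0.55

ΣQ_DR = 1244 cfs; V = ΣQ_DR·Δt = 1.120 × 10^6 ft³.
Runoff depth d = V / A = 1.875 in.
C = d / P = 1.875 / 3.39 = 0.55.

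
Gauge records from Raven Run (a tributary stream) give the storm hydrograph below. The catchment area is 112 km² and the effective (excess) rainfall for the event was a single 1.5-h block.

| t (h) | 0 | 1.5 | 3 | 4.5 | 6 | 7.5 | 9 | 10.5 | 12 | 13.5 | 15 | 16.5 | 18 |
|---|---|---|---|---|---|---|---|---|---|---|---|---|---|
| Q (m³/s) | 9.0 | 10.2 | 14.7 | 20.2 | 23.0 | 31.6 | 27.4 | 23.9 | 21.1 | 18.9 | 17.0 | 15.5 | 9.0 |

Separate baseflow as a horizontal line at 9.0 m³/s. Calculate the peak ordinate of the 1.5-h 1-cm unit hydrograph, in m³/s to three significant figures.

U_p ≈ 37.6 m³/s

Direct runoff: 0.0, 1.2, 5.7, 11.2, 14.0, 22.6, 18.4, 14.9, 12.1, 9.9, 8.0, 6.5, 0.0 m³/s; ΣQ_DR = 124.5 m³/s, peak = 22.6 m³/s.
Runoff depth d = ΣQ_DR·Δt / A = 124.5 × 5400 / (112 km²) = 6.003 mm.
The 1-cm UH is the DRH scaled by (10 mm)/d, so U_p = 22.6 × 10/6.003 = 37.6 m³/s.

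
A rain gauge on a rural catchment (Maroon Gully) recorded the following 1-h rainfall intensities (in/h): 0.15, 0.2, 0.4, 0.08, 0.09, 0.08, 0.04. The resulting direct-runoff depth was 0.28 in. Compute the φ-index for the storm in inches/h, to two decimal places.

φ ≈ 0.16 in/h

Only the 2 blocks with intensity above φ contribute runoff: 0.2, 0.4 in/h.
Σ(I−φ)·Δt = d  ⇒  (0.2+0.4 − 2φ)·1 = 0.28
φ = (0.6000 − 0.28/1) / 2 = 0.16 in/h.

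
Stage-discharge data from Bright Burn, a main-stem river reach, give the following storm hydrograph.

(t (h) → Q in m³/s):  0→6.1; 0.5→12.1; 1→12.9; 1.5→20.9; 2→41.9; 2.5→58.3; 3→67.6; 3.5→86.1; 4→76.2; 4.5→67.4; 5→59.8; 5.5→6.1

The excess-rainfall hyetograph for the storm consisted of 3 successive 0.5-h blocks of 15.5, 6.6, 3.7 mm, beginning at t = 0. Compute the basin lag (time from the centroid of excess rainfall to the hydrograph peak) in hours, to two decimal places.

Centroid of excess rainfall: t_c = Σ P_i·t̄_i / ΣP_i = 0.5213 h (block centres at 0.25, 0.75, 1.25 h).
Hydrograph peak occurs at t = 3.5 h, so basin lag t_L = 3.5 − 0.5213 = 2.98 h.

t_L ≈ 2.98 h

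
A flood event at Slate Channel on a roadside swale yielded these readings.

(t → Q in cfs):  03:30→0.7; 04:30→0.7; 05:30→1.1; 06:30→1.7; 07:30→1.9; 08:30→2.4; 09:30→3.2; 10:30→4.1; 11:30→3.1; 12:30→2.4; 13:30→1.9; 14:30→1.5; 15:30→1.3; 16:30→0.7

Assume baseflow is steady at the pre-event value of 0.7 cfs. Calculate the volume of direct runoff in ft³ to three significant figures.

Direct-runoff ordinates (Q − Q_b): 0.0, 0.0, 0.4, 1.0, 1.2, 1.7, 2.5, 3.4, 2.4, 1.7, 1.2, 0.8, 0.6, 0.0 cfs.
ΣQ_DR = 16.90 cfs.
With Δt = 1 h = 3600 s, V = ΣQ_DR · Δt = 16.90 × 3600 = 60800 ft³.

V ≈ 60800 ft³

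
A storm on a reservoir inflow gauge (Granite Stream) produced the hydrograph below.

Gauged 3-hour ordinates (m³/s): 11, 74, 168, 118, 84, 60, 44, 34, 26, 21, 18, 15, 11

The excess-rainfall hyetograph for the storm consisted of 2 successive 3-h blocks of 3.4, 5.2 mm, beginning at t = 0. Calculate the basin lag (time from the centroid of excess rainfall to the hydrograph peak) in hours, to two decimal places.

Centroid of excess rainfall: t_c = Σ P_i·t̄_i / ΣP_i = 3.3140 h (block centres at 1.5, 4.5 h).
Hydrograph peak occurs at t = 6 h, so basin lag t_L = 6 − 3.3140 = 2.69 h.

t_L ≈ 2.69 h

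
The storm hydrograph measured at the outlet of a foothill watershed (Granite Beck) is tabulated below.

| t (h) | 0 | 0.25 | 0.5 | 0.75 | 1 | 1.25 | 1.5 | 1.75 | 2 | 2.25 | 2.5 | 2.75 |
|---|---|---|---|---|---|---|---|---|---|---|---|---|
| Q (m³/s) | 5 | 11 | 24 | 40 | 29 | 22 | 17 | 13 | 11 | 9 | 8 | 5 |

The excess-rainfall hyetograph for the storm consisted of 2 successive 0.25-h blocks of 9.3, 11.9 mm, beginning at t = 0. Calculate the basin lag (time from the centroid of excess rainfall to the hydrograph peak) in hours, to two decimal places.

Centroid of excess rainfall: t_c = Σ P_i·t̄_i / ΣP_i = 0.2653 h (block centres at 0.125, 0.375 h).
Hydrograph peak occurs at t = 0.75 h, so basin lag t_L = 0.75 − 0.2653 = 0.48 h.

t_L ≈ 0.48 h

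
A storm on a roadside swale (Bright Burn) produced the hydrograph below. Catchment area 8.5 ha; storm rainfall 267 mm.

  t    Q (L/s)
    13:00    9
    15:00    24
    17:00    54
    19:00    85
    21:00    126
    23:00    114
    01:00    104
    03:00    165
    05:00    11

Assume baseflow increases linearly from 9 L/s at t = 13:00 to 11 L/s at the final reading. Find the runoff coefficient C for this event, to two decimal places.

ΣQ_DR = 602.0 L/s; V = ΣQ_DR·Δt = 4.334 × 10^6 L.
Runoff depth d = V / A = 50.99 mm.
C = d / P = 50.99 / 267 = 0.19.

C ≈ 0.19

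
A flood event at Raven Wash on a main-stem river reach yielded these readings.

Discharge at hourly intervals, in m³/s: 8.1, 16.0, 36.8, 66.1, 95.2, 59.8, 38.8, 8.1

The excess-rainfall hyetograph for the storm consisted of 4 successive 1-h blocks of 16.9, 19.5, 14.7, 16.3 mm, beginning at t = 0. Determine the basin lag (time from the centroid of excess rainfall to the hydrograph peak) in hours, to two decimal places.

t_L ≈ 2.05 h

Centroid of excess rainfall: t_c = Σ P_i·t̄_i / ΣP_i = 1.9510 h (block centres at 0.5, 1.5, 2.5, 3.5 h).
Hydrograph peak occurs at t = 4 h, so basin lag t_L = 4 − 1.9510 = 2.05 h.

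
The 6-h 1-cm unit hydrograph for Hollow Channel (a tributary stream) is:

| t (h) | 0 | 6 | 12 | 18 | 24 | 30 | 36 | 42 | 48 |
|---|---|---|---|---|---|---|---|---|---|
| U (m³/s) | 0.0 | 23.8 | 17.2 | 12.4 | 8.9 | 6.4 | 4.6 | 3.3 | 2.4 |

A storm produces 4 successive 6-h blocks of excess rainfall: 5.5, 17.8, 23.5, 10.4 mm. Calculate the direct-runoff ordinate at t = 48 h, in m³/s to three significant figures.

Q ≈ 24.7 m³/s

By discrete convolution, Q_j = Σ (P_i / 10 mm) · U_{j−i}.
At t = 48 h (j=8): Q = (5.5/10)·2.4 + (17.8/10)·3.3 + (23.5/10)·4.6 + (10.4/10)·6.4 = 24.7 m³/s.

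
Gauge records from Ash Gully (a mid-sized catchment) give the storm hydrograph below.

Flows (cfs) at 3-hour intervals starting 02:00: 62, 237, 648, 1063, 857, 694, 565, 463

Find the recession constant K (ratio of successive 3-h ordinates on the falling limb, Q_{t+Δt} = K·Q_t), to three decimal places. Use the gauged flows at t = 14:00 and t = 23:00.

Using the recession-limb readings at t = 14:00 and t = 23:00: Q falls from 857 to 463 cfs over 3 intervals.
K = (Q₂/Q₁)^(1/3) = (463/857)^(1/3) = 0.814.

K ≈ 0.814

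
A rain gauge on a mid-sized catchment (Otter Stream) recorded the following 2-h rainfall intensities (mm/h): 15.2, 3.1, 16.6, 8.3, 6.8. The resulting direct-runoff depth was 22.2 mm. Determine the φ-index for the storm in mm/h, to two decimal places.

φ ≈ 10.35 mm/h

Only the 2 blocks with intensity above φ contribute runoff: 15.2, 16.6 mm/h.
Σ(I−φ)·Δt = d  ⇒  (15.2+16.6 − 2φ)·2 = 22.2
φ = (31.80 − 22.2/2) / 2 = 10.35 mm/h.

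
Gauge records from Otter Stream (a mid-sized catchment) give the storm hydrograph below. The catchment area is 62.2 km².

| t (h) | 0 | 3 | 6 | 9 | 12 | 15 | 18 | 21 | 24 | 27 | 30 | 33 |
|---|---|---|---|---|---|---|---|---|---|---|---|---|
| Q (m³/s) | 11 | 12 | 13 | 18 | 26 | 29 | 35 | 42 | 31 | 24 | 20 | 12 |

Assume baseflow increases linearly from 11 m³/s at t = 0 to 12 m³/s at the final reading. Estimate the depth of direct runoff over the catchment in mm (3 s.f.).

Direct runoff: 0.00, 0.91, 1.82, 6.73, 14.64, 17.55, 23.45, 30.36, 19.27, 12.18, 8.09, 0.00 m³/s; ΣQ_DR = 135.0 m³/s.
V = ΣQ_DR · Δt = 135.0 × 10800 s = 1.458 × 10^6 m³.
Over A = 62.2 km², depth = V / A = 23.4 mm.

d ≈ 23.4 mm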